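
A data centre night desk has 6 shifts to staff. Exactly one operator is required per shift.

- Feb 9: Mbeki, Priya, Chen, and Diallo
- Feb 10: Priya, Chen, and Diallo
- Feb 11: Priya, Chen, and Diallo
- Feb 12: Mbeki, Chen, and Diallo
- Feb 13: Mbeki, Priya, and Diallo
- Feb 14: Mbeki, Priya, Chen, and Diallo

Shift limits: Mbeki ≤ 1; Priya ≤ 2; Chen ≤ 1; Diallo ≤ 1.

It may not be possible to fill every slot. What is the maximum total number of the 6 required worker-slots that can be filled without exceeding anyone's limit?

Total capacity across all operators is 1+2+1+1 = 5, and 6 slots are needed, so at most 5 can be filled.
An assignment achieving 5: Feb 9→Chen, Feb 10→Priya, Feb 11→Priya, Feb 12→Mbeki, Feb 13→Diallo.
Loads: Mbeki 1/1, Priya 2/2, Chen 1/1, Diallo 1/1.

5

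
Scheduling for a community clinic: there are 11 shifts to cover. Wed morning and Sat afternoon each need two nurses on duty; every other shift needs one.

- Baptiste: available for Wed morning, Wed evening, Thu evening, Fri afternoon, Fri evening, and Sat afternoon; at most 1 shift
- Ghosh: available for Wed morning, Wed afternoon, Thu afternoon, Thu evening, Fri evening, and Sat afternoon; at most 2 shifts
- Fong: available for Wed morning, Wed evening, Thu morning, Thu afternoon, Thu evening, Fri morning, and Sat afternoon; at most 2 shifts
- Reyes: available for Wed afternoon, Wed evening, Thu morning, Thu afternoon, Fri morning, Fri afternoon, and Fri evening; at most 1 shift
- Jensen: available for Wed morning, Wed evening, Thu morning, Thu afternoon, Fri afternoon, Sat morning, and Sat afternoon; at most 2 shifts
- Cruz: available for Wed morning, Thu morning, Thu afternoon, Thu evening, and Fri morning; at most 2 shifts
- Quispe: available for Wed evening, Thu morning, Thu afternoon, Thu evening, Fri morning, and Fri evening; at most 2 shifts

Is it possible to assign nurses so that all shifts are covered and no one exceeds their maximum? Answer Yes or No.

Total capacity is 1+2+2+1+2+2+2 = 12 but 13 worker-slots are needed — infeasible.

No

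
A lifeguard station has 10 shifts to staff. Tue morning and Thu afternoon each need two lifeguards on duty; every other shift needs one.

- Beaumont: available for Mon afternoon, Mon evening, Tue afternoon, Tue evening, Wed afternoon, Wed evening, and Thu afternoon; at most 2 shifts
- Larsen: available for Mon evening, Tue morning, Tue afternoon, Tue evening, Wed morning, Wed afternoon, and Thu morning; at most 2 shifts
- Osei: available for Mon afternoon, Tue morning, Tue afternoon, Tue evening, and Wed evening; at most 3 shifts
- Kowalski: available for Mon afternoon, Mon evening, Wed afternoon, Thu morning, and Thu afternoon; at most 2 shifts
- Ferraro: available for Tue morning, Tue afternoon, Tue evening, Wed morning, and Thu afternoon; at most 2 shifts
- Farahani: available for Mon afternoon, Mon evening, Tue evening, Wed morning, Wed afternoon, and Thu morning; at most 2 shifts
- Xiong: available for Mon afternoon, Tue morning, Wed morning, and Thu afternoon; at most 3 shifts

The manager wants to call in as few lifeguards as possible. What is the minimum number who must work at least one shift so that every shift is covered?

5

12 slots to fill and no one can take more than 3, so at least ⌈12/3⌉ = 4 lifeguards are needed.
Any 4 lifeguards together have capacity at most 3+3+2+2 = 10 < 12 slots, so 4 can never suffice.
Beaumont, Larsen, Osei, Kowalski, and Xiong alone can cover everything: Mon afternoon→Xiong, Mon evening→Beaumont, Tue morning→Osei+Xiong, Tue afternoon→Osei, Tue evening→Osei, Wed morning→Larsen, Wed afternoon→Kowalski, Wed evening→Beaumont, Thu morning→Larsen, Thu afternoon→Kowalski+Xiong.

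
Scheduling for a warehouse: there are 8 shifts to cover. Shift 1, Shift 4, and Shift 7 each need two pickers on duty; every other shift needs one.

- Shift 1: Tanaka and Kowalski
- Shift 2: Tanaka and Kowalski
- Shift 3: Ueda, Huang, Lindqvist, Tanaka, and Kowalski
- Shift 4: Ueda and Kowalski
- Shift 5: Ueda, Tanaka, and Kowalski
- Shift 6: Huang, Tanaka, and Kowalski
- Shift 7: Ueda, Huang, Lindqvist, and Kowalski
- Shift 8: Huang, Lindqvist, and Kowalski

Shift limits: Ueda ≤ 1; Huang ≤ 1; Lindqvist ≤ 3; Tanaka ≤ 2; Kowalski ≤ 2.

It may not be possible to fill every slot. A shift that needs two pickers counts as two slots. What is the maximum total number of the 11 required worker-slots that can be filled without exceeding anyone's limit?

Total capacity across all pickers is 1+1+3+2+2 = 9, and 11 slots are needed, so at most 9 can be filled.
An assignment achieving 9: Shift 1→Tanaka+Kowalski, Shift 2→Tanaka, Shift 3→Lindqvist, Shift 4→Ueda+Kowalski, Shift 6→Huang, Shift 7→Lindqvist, Shift 8→Lindqvist.
Loads: Ueda 1/1, Huang 1/1, Lindqvist 3/3, Tanaka 2/2, Kowalski 2/2.

9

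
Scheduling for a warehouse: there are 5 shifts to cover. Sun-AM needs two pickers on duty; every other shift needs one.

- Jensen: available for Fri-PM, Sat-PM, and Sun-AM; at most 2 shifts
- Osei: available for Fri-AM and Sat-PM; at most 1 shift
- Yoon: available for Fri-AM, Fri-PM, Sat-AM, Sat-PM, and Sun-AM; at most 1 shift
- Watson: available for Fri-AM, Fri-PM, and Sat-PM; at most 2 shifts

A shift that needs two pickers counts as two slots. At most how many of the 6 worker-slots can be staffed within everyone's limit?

5

Total capacity across all pickers is 2+1+1+2 = 6, and 6 slots are needed, so at most 6 can be filled.
Shifts {Sat-AM, Sun-AM} need 3 slots but only Jensen and Yoon are available for them, supplying at most 2 — so at least 1 slot must go unfilled.
An assignment achieving 5: Fri-AM→Osei, Fri-PM→Jensen, Sat-AM→Yoon, Sat-PM→Watson, Sun-AM→Jensen.
Loads: Jensen 2/2, Osei 1/1, Yoon 1/1, Watson 1/2.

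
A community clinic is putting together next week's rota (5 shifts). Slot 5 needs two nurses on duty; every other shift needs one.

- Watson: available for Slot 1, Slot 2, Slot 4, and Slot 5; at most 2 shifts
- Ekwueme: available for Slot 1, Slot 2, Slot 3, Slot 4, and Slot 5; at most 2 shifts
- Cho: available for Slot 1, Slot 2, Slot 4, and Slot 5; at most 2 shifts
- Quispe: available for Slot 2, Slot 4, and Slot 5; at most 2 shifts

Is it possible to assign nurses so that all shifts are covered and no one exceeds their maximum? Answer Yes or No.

Yes

Slot 3 can only be covered by Ekwueme, so that assignment is forced.
One valid schedule: Slot 1→Watson, Slot 2→Watson, Slot 3→Ekwueme, Slot 4→Ekwueme, Slot 5→Cho+Quispe.
Loads: Watson 2/2, Ekwueme 2/2, Cho 1/2, Quispe 1/2 — all within limits.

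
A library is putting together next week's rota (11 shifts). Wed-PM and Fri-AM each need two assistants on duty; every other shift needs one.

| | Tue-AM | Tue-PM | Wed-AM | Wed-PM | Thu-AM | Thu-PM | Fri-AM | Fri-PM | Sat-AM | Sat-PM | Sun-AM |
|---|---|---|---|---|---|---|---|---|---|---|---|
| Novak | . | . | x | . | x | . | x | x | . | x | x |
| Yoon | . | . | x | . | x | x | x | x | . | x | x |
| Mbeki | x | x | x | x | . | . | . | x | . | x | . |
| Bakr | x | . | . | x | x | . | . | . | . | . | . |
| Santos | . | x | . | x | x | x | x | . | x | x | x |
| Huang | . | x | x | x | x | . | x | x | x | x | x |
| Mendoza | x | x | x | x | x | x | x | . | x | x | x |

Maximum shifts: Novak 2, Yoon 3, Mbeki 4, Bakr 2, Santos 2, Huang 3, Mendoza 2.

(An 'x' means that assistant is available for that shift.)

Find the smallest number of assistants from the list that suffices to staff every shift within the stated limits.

5

13 slots to fill and no one can take more than 4, so at least ⌈13/4⌉ = 4 assistants are needed.
Any 4 assistants together have capacity at most 4+3+3+2 = 12 < 13 slots, so 4 can never suffice.
Novak, Yoon, Mbeki, Bakr, and Santos alone can cover everything: Tue-AM→Mbeki, Tue-PM→Mbeki, Wed-AM→Novak, Wed-PM→Mbeki+Bakr, Thu-AM→Bakr, Thu-PM→Yoon, Fri-AM→Novak+Yoon, Fri-PM→Yoon, Sat-AM→Santos, Sat-PM→Mbeki, Sun-AM→Santos.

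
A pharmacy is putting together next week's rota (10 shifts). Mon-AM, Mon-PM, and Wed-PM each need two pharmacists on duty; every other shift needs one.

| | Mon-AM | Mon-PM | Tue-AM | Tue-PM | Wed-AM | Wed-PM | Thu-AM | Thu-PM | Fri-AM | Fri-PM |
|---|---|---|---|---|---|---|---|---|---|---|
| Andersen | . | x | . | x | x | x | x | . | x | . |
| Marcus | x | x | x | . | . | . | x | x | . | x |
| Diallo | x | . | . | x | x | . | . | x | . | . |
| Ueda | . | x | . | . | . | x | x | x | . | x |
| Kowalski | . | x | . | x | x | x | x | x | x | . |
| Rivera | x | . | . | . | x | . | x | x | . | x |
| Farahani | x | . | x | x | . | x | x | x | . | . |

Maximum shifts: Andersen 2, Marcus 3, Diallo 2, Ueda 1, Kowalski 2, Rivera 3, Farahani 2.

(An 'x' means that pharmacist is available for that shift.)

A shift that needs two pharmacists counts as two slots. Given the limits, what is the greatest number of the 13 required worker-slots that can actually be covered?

13

Total capacity across all pharmacists is 2+3+2+1+2+3+2 = 15, and 13 slots are needed, so at most 13 can be filled.
An assignment achieving 13: Mon-AM→Marcus+Diallo, Mon-PM→Andersen+Ueda, Tue-AM→Marcus, Tue-PM→Diallo, Wed-AM→Kowalski, Wed-PM→Kowalski+Farahani, Thu-AM→Rivera, Thu-PM→Rivera, Fri-AM→Andersen, Fri-PM→Marcus.
Loads: Andersen 2/2, Marcus 3/3, Diallo 2/2, Ueda 1/1, Kowalski 2/2, Rivera 2/3, Farahani 1/2.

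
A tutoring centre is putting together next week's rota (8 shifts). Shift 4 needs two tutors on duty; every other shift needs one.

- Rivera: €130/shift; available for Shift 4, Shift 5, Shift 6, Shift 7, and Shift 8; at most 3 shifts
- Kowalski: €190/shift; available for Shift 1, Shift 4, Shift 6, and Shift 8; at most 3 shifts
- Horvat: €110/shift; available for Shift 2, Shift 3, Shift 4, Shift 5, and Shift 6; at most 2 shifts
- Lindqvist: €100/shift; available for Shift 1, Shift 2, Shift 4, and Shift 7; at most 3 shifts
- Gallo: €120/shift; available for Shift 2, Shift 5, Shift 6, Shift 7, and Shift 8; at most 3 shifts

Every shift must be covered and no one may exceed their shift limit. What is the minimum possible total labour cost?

€1010

Shift 3 can only be covered by Horvat, so that assignment is forced.
Picking the cheapest available tutor for each shift independently would cost €960, but that ignores the shift limits.
An optimal schedule: Shift 1→Lindqvist, Shift 2→Lindqvist, Shift 3→Horvat, Shift 4→Lindqvist+Rivera, Shift 5→Horvat, Shift 6→Gallo, Shift 7→Gallo, Shift 8→Gallo.
Total: 100 + 100 + 110 + 100 + 130 + 110 + 120 + 120 + 120 = €1010.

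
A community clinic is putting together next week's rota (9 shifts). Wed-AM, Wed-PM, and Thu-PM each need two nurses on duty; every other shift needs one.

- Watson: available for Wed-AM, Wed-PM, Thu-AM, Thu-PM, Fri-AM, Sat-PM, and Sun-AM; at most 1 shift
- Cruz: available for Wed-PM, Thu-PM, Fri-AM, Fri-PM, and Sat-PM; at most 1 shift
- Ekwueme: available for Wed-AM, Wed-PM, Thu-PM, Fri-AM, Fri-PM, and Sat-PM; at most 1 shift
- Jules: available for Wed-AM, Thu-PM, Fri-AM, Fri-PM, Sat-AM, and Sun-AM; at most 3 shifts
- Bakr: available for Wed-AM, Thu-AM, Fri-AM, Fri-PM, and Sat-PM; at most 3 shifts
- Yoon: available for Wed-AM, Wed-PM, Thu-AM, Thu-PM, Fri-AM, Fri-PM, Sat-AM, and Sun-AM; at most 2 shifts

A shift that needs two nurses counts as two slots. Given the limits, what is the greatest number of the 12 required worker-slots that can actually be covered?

11

Total capacity across all nurses is 1+1+1+3+3+2 = 11, and 12 slots are needed, so at most 11 can be filled.
An assignment achieving 11: Wed-AM→Jules+Bakr, Wed-PM→Cruz+Ekwueme, Thu-AM→Watson, Thu-PM→Yoon, Fri-AM→Yoon, Fri-PM→Bakr, Sat-AM→Jules, Sat-PM→Bakr, Sun-AM→Jules.
Loads: Watson 1/1, Cruz 1/1, Ekwueme 1/1, Jules 3/3, Bakr 3/3, Yoon 2/2.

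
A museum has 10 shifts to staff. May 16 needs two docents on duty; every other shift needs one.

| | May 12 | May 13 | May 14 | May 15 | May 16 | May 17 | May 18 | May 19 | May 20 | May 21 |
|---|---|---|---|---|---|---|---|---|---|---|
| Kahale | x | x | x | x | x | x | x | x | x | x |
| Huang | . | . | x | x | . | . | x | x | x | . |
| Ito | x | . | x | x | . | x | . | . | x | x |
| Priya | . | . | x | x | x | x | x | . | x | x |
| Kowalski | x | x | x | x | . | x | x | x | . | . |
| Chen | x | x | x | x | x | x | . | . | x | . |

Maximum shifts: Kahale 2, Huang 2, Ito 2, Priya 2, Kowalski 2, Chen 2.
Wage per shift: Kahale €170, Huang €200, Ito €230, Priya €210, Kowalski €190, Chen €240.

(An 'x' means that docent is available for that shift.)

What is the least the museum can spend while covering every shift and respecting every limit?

Picking the cheapest available docent for each shift independently would cost €1910, but that ignores the shift limits.
An optimal schedule: May 12→Ito, May 13→Kahale, May 14→Kowalski, May 15→Kowalski, May 16→Kahale+Priya, May 17→Priya, May 18→Huang, May 19→Huang, May 20→Chen, May 21→Ito.
Total: 230 + 170 + 190 + 190 + 170 + 210 + 210 + 200 + 200 + 240 + 230 = €2240.

€2240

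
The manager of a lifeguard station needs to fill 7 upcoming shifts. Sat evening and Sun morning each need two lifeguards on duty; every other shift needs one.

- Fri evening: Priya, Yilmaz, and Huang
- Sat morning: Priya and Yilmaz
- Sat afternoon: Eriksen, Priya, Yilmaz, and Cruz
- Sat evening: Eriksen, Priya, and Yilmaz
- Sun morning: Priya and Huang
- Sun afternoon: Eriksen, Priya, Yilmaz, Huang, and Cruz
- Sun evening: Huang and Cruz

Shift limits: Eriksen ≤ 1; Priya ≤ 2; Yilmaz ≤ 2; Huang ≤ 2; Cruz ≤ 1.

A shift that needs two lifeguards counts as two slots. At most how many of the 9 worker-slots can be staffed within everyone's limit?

8

Total capacity across all lifeguards is 1+2+2+2+1 = 8, and 9 slots are needed, so at most 8 can be filled.
An assignment achieving 8: Fri evening→Yilmaz, Sat morning→Priya, Sat afternoon→Cruz, Sat evening→Eriksen+Yilmaz, Sun morning→Priya+Huang, Sun evening→Huang.
Loads: Eriksen 1/1, Priya 2/2, Yilmaz 2/2, Huang 2/2, Cruz 1/1.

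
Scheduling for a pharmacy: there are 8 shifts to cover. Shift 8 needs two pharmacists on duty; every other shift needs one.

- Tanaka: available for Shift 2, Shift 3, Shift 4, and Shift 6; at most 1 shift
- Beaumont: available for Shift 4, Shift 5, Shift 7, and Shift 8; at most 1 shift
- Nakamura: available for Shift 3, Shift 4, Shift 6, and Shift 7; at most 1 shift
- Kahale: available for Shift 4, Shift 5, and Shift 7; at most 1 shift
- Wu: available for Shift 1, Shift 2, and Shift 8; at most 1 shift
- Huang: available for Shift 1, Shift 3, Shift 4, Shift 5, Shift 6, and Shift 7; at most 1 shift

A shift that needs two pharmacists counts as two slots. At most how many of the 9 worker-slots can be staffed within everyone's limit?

Total capacity across all pharmacists is 1+1+1+1+1+1 = 6, and 9 slots are needed, so at most 6 can be filled.
An assignment achieving 6: Shift 1→Wu, Shift 2→Tanaka, Shift 3→Nakamura, Shift 5→Kahale, Shift 6→Huang, Shift 8→Beaumont.
Loads: Tanaka 1/1, Beaumont 1/1, Nakamura 1/1, Kahale 1/1, Wu 1/1, Huang 1/1.

6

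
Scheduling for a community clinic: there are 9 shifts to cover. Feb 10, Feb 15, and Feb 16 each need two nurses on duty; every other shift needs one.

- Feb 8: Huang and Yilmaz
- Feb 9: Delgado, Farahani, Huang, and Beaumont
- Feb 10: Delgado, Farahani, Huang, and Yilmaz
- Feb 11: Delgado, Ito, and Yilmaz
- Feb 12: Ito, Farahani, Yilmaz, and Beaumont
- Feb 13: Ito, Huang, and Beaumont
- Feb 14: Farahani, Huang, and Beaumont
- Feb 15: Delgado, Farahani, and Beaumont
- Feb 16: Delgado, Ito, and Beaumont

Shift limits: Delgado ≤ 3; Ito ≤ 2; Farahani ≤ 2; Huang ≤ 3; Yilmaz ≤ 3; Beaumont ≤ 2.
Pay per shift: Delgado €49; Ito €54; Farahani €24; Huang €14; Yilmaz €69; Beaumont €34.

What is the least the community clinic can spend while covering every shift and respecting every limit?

Picking the cheapest available nurse for each shift independently would cost €308, but that ignores the shift limits.
An optimal schedule: Feb 8→Huang, Feb 9→Delgado, Feb 10→Farahani+Delgado, Feb 11→Delgado, Feb 12→Ito, Feb 13→Huang, Feb 14→Huang, Feb 15→Farahani+Beaumont, Feb 16→Beaumont+Ito.
Total: 14 + 49 + 24 + 49 + 49 + 54 + 14 + 14 + 24 + 34 + 34 + 54 = €413.

€413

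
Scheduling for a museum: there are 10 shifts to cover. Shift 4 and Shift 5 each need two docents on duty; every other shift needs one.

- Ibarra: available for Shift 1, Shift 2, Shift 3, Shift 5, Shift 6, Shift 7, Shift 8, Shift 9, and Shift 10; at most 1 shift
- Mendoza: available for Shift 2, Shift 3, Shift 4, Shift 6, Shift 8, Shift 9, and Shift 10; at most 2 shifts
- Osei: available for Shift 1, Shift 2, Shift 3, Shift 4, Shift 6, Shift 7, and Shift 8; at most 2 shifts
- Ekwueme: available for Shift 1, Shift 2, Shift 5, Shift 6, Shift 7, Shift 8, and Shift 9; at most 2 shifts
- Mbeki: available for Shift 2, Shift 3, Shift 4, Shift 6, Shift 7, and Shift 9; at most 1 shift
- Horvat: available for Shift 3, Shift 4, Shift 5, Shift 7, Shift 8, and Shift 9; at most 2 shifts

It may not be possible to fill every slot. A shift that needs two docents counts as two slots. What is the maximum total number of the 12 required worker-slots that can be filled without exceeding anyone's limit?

10

Total capacity across all docents is 1+2+2+2+1+2 = 10, and 12 slots are needed, so at most 10 can be filled.
An assignment achieving 10: Shift 1→Osei, Shift 2→Mendoza, Shift 3→Mbeki, Shift 4→Mendoza+Osei, Shift 5→Ekwueme+Horvat, Shift 6→Ekwueme, Shift 7→Horvat, Shift 10→Ibarra.
Loads: Ibarra 1/1, Mendoza 2/2, Osei 2/2, Ekwueme 2/2, Mbeki 1/1, Horvat 2/2.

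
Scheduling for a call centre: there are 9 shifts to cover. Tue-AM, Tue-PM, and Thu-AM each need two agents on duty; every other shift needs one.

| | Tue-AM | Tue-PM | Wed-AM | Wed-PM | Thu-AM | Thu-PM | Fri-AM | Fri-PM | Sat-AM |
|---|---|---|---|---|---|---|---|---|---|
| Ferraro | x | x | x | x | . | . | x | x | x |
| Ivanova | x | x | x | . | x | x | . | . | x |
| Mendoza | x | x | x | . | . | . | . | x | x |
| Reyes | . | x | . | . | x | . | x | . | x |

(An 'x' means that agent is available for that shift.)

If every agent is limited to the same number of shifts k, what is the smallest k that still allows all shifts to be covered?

With 4 agents and 12 worker-slots to fill, someone must work at least ⌈12/4⌉ = 3 shifts, so k ≥ 3.
k = 3 works: Tue-AM→Ivanova+Mendoza, Tue-PM→Mendoza+Reyes, Wed-AM→Mendoza, Wed-PM→Ferraro, Thu-AM→Ivanova+Reyes, Thu-PM→Ivanova, Fri-AM→Ferraro, Fri-PM→Ferraro, Sat-AM→Reyes.
Loads: Ferraro 3, Ivanova 3, Mendoza 3, Reyes 3 — all ≤ 3.

3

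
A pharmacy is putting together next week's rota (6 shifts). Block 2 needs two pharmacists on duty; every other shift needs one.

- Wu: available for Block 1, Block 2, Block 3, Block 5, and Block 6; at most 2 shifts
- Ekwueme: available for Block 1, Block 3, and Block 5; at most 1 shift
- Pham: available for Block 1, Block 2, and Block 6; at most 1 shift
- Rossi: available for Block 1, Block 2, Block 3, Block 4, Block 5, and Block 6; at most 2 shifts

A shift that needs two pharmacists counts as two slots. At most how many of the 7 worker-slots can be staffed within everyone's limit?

6

Total capacity across all pharmacists is 2+1+1+2 = 6, and 7 slots are needed, so at most 6 can be filled.
An assignment achieving 6: Block 2→Wu+Pham, Block 3→Wu, Block 4→Rossi, Block 5→Ekwueme, Block 6→Rossi.
Loads: Wu 2/2, Ekwueme 1/1, Pham 1/1, Rossi 2/2.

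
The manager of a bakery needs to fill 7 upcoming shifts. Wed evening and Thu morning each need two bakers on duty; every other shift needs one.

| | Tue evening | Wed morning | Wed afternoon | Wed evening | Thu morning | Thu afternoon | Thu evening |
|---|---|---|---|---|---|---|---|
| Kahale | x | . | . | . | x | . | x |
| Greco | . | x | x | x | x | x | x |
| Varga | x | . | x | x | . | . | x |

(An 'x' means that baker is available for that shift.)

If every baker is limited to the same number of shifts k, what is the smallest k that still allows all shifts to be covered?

4

With 3 bakers and 9 worker-slots to fill, someone must work at least ⌈9/3⌉ = 3 shifts, so k ≥ 3.
k = 3 fails: Shifts {Wed morning, Wed evening, Thu morning, Thu afternoon} need 6 worker-slots in total, but the bakers available for any of those shifts (Kahale, Greco, and Varga) can supply at most 5 among them. So no valid schedule exists.
k = 4 works: Tue evening→Kahale, Wed morning→Greco, Wed afternoon→Varga, Wed evening→Greco+Varga, Thu morning→Kahale+Greco, Thu afternoon→Greco, Thu evening→Kahale.
Loads: Kahale 3, Greco 4, Varga 2 — all ≤ 4.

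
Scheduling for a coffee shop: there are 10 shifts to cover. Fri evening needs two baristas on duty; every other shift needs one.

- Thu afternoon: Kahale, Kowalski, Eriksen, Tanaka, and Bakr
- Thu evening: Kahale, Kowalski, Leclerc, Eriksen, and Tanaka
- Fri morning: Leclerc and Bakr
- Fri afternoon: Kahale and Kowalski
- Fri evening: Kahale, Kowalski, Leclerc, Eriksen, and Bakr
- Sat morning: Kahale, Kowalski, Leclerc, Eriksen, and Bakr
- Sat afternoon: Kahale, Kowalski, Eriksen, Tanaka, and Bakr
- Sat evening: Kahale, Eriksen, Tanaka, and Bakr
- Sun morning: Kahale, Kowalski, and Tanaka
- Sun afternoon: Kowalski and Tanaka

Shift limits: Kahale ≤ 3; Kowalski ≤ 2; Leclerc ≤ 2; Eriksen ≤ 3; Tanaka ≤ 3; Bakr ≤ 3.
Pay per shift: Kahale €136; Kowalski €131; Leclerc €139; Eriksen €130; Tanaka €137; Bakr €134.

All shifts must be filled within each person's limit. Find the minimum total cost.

€1462

Picking the cheapest available barista for each shift independently would cost €1438, but that ignores the shift limits.
An optimal schedule: Thu afternoon→Eriksen, Thu evening→Eriksen, Fri morning→Bakr, Fri afternoon→Kowalski, Fri evening→Bakr+Kahale, Sat morning→Bakr, Sat afternoon→Kahale, Sat evening→Eriksen, Sun morning→Kahale, Sun afternoon→Kowalski.
Total: 130 + 130 + 134 + 131 + 134 + 136 + 134 + 136 + 130 + 136 + 131 = €1462.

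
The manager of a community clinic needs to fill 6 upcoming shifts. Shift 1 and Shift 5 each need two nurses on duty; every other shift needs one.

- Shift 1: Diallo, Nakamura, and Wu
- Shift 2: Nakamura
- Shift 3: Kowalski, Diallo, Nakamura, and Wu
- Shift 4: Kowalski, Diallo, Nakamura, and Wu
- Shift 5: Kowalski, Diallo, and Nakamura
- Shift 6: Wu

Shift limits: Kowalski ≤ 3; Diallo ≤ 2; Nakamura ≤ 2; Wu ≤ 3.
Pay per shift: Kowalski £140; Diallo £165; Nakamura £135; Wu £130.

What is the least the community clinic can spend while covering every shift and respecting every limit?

£1105

Shift 2 can only be covered by Nakamura, so that assignment is forced.
Shift 6 can only be covered by Wu, so that assignment is forced.
Picking the cheapest available nurse for each shift independently would cost £1065, but that ignores the shift limits.
An optimal schedule: Shift 1→Wu+Nakamura, Shift 2→Nakamura, Shift 3→Wu, Shift 4→Kowalski, Shift 5→Kowalski+Diallo, Shift 6→Wu.
Total: 130 + 135 + 135 + 130 + 140 + 140 + 165 + 130 = £1105.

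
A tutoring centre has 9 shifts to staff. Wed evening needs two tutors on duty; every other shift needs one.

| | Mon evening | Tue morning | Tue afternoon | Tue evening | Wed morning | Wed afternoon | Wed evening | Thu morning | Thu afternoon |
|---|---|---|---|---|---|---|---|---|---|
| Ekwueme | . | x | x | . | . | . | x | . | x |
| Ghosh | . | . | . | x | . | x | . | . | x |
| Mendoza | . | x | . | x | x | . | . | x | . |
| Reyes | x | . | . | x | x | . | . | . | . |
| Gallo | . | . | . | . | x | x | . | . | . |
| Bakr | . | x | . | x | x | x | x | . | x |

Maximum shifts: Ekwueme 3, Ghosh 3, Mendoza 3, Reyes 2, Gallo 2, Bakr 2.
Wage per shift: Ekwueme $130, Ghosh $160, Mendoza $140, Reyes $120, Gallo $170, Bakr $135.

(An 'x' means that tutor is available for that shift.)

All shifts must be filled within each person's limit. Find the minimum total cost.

$1320

Mon evening can only be covered by Reyes, so that assignment is forced.
Tue afternoon can only be covered by Ekwueme, so that assignment is forced.
Wed evening can only be covered by Ekwueme and Bakr, so that assignment is forced.
Picking the cheapest available tutor for each shift independently would cost $1290, but that ignores the shift limits.
An optimal schedule: Mon evening→Reyes, Tue morning→Mendoza, Tue afternoon→Ekwueme, Tue evening→Reyes, Wed morning→Mendoza, Wed afternoon→Bakr, Wed evening→Ekwueme+Bakr, Thu morning→Mendoza, Thu afternoon→Ekwueme.
Total: 120 + 140 + 130 + 120 + 140 + 135 + 130 + 135 + 140 + 130 = $1320.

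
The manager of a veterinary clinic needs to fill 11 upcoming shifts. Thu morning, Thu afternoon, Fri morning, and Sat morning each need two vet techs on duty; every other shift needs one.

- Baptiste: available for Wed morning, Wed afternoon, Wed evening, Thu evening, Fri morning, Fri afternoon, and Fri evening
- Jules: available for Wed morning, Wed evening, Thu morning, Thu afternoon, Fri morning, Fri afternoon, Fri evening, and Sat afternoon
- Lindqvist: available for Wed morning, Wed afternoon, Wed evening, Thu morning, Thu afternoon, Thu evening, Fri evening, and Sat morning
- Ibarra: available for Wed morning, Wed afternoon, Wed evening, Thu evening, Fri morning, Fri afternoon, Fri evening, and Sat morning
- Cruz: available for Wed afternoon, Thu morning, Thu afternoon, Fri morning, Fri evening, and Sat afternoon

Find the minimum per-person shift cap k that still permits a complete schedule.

With 5 vet techs and 15 worker-slots to fill, someone must work at least ⌈15/5⌉ = 3 shifts, so k ≥ 3.
k = 3 works: Wed morning→Baptiste, Wed afternoon→Cruz, Wed evening→Ibarra, Thu morning→Jules+Lindqvist, Thu afternoon→Jules+Lindqvist, Thu evening→Baptiste, Fri morning→Ibarra+Cruz, Fri afternoon→Baptiste, Fri evening→Cruz, Sat morning→Lindqvist+Ibarra, Sat afternoon→Jules.
Loads: Baptiste 3, Jules 3, Lindqvist 3, Ibarra 3, Cruz 3 — all ≤ 3.

3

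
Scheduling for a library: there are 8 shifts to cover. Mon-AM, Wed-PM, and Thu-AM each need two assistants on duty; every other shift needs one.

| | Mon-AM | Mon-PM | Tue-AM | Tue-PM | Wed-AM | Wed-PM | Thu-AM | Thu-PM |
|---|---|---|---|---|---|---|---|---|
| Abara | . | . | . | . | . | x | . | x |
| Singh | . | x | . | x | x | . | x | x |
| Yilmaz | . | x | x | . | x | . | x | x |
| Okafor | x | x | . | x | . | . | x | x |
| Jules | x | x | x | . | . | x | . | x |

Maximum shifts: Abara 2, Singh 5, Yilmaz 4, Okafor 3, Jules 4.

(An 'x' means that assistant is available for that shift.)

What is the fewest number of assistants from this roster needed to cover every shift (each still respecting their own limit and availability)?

4

11 slots to fill and no one can take more than 5, so at least ⌈11/5⌉ = 3 assistants are needed.
Shifts {Wed-PM, Thu-AM} need 4 slots, but among the assistants available for them (Abara, Singh, Yilmaz, Okafor, and Jules) any 3 together supply at most 3. So 3 assistants are not enough.
Abara, Singh, Okafor, and Jules alone can cover everything: Mon-AM→Okafor+Jules, Mon-PM→Singh, Tue-AM→Jules, Tue-PM→Singh, Wed-AM→Singh, Wed-PM→Abara+Jules, Thu-AM→Singh+Okafor, Thu-PM→Abara.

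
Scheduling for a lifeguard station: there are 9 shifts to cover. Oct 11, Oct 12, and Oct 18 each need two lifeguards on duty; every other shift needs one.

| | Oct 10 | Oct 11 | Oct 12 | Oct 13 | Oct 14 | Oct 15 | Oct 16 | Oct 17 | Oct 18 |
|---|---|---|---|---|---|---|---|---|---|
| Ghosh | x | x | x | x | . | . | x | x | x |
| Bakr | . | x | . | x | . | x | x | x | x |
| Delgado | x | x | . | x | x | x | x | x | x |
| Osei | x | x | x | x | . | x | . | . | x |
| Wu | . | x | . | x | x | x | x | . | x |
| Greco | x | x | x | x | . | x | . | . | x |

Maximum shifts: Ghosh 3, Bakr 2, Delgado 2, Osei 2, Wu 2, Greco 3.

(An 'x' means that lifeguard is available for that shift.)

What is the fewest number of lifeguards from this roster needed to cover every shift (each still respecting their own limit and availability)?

12 slots to fill and no one can take more than 3, so at least ⌈12/3⌉ = 4 lifeguards are needed.
Any 4 lifeguards together have capacity at most 3+3+2+2 = 10 < 12 slots, so 4 can never suffice.
Ghosh, Bakr, Delgado, Osei, and Greco alone can cover everything: Oct 10→Delgado, Oct 11→Bakr+Greco, Oct 12→Ghosh+Osei, Oct 13→Greco, Oct 14→Delgado, Oct 15→Bakr, Oct 16→Ghosh, Oct 17→Ghosh, Oct 18→Osei+Greco.

5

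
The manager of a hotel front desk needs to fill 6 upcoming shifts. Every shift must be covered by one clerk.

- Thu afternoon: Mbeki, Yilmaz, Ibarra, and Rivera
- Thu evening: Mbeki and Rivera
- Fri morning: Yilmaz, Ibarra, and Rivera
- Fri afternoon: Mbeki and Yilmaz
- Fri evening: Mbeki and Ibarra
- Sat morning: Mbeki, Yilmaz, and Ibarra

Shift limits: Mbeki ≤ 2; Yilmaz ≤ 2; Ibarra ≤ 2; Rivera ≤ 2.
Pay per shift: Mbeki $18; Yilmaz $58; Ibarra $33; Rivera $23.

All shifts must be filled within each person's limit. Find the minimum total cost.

Picking the cheapest available clerk for each shift independently would cost $113, but that ignores the shift limits.
An optimal schedule: Thu afternoon→Rivera, Thu evening→Mbeki, Fri morning→Rivera, Fri afternoon→Mbeki, Fri evening→Ibarra, Sat morning→Ibarra.
Total: 23 + 18 + 23 + 18 + 33 + 33 = $148.

$148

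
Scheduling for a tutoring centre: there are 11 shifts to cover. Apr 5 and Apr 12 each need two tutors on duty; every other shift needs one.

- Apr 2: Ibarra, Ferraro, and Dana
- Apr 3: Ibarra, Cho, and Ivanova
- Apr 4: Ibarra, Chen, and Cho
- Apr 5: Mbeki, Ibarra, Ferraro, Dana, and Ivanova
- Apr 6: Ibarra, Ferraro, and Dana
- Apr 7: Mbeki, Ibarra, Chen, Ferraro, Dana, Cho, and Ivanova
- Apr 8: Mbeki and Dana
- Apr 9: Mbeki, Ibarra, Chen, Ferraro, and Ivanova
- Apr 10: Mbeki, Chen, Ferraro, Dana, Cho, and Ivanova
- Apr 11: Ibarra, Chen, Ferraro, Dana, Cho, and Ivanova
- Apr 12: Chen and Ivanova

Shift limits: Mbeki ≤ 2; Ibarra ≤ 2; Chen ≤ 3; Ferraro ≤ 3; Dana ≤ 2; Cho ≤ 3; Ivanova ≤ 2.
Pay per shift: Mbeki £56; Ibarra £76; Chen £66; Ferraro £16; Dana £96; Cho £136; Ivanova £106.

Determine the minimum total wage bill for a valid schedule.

Apr 12 can only be covered by Chen and Ivanova, so that assignment is forced.
Picking the cheapest available tutor for each shift independently would cost £538, but that ignores the shift limits.
An optimal schedule: Apr 2→Ferraro, Apr 3→Ibarra, Apr 4→Chen, Apr 5→Ibarra+Dana, Apr 6→Ferraro, Apr 7→Dana, Apr 8→Mbeki, Apr 9→Ferraro, Apr 10→Mbeki, Apr 11→Chen, Apr 12→Chen+Ivanova.
Total: 16 + 76 + 66 + 76 + 96 + 16 + 96 + 56 + 16 + 56 + 66 + 66 + 106 = £808.

£808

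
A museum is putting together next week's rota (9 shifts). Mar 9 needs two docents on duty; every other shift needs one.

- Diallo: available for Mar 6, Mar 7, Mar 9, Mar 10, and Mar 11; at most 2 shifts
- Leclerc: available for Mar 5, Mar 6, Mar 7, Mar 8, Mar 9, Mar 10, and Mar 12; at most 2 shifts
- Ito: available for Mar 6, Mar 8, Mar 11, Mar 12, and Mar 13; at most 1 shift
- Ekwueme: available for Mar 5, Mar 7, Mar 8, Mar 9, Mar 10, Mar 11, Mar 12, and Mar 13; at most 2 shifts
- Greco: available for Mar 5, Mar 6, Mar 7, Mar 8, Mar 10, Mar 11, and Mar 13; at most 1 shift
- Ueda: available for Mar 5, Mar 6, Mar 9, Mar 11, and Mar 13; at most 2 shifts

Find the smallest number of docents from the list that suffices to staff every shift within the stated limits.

6

10 slots to fill and no one can take more than 2, so at least ⌈10/2⌉ = 5 docents are needed.
Any 5 docents together have capacity at most 2+2+2+2+1 = 9 < 10 slots, so 5 can never suffice.
Diallo, Leclerc, Ito, Ekwueme, Greco, and Ueda alone can cover everything: Mar 5→Leclerc, Mar 6→Greco, Mar 7→Diallo, Mar 8→Ito, Mar 9→Ekwueme+Ueda, Mar 10→Diallo, Mar 11→Ueda, Mar 12→Leclerc, Mar 13→Ekwueme.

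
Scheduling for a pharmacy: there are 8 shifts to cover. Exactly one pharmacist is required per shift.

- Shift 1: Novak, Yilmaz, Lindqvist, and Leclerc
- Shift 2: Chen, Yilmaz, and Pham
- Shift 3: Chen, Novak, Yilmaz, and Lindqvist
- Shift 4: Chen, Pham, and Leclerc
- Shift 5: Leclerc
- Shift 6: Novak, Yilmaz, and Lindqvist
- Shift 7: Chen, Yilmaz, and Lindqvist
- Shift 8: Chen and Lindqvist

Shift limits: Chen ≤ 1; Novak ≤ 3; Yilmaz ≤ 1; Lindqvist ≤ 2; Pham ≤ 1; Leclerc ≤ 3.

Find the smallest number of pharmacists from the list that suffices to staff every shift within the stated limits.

8 slots to fill and no one can take more than 3, so at least ⌈8/3⌉ = 3 pharmacists are needed.
No set of 3 pharmacists can cover every shift (each such set leaves at least one shift with no one available or exceeds a cap).
Chen, Novak, Lindqvist, and Leclerc alone can cover everything: Shift 1→Novak, Shift 2→Chen, Shift 3→Novak, Shift 4→Leclerc, Shift 5→Leclerc, Shift 6→Novak, Shift 7→Lindqvist, Shift 8→Lindqvist.

4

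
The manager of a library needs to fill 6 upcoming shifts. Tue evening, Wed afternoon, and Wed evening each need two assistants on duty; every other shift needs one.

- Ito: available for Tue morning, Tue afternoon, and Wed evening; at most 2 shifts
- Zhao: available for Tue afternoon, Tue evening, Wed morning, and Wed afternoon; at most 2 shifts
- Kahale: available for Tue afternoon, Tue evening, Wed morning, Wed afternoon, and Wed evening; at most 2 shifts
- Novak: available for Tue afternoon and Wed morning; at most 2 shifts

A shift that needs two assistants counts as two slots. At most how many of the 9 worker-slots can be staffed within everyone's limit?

8

Total capacity across all assistants is 2+2+2+2 = 8, and 9 slots are needed, so at most 8 can be filled.
An assignment achieving 8: Tue morning→Ito, Tue afternoon→Novak, Tue evening→Zhao+Kahale, Wed morning→Novak, Wed afternoon→Zhao+Kahale, Wed evening→Ito.
Loads: Ito 2/2, Zhao 2/2, Kahale 2/2, Novak 2/2.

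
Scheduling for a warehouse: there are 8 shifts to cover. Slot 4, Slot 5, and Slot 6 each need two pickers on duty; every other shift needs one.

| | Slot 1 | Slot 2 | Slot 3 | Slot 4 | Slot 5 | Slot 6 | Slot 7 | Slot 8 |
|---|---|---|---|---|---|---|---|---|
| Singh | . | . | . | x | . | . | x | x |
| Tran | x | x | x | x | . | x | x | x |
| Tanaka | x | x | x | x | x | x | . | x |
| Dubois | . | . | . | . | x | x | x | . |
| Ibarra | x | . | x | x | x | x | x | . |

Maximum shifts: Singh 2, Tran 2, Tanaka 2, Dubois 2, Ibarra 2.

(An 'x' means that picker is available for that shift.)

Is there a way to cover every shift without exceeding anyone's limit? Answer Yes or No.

No

Total capacity is 2+2+2+2+2 = 10 but 11 worker-slots are needed — infeasible.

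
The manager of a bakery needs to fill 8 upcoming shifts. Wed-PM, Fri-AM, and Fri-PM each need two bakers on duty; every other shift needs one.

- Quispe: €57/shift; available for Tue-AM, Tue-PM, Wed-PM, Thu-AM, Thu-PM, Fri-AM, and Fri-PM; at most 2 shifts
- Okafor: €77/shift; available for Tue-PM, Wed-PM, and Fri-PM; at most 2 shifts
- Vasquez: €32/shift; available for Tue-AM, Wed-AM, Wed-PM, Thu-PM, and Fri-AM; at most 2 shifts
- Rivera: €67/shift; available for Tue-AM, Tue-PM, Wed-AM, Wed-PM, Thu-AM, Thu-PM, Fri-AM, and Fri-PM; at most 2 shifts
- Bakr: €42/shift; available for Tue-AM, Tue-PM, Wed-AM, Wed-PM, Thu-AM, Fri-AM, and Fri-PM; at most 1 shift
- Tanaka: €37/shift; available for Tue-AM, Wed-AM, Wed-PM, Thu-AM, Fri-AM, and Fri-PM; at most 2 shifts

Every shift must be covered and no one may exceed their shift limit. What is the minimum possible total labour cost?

€582

Picking the cheapest available baker for each shift independently would cost €392, but that ignores the shift limits.
An optimal schedule: Tue-AM→Vasquez, Tue-PM→Quispe, Wed-AM→Vasquez, Wed-PM→Okafor+Tanaka, Thu-AM→Rivera, Thu-PM→Quispe, Fri-AM→Rivera+Bakr, Fri-PM→Okafor+Tanaka.
Total: 32 + 57 + 32 + 77 + 37 + 67 + 57 + 67 + 42 + 77 + 37 = €582.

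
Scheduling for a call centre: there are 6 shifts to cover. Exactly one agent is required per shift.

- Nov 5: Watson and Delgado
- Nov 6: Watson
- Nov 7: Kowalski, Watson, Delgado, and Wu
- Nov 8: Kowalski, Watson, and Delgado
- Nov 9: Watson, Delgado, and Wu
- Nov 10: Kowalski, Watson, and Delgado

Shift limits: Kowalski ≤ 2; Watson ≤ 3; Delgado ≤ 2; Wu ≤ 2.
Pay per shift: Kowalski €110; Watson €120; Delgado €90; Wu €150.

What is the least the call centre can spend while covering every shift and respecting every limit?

Nov 6 can only be covered by Watson, so that assignment is forced.
Picking the cheapest available agent for each shift independently would cost €570, but that ignores the shift limits.
An optimal schedule: Nov 5→Delgado, Nov 6→Watson, Nov 7→Kowalski, Nov 8→Delgado, Nov 9→Watson, Nov 10→Kowalski.
Total: 90 + 120 + 110 + 90 + 120 + 110 = €640.

€640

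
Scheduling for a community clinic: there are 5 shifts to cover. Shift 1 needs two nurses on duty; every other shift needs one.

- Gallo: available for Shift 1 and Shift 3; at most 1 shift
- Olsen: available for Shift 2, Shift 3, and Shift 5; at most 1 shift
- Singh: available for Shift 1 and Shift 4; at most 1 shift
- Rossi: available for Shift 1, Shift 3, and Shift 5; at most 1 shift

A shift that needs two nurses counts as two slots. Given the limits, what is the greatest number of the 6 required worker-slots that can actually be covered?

4

Total capacity across all nurses is 1+1+1+1 = 4, and 6 slots are needed, so at most 4 can be filled.
An assignment achieving 4: Shift 1→Gallo, Shift 2→Olsen, Shift 4→Singh, Shift 5→Rossi.
Loads: Gallo 1/1, Olsen 1/1, Singh 1/1, Rossi 1/1.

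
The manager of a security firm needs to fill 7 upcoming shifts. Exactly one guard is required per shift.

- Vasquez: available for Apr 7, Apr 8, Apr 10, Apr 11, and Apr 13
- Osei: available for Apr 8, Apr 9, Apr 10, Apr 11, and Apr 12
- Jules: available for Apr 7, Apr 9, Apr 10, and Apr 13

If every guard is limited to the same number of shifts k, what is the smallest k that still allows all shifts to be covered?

3

With 3 guards and 7 worker-slots to fill, someone must work at least ⌈7/3⌉ = 3 shifts, so k ≥ 3.
k = 3 works: Apr 7→Vasquez, Apr 8→Vasquez, Apr 9→Osei, Apr 10→Osei, Apr 11→Vasquez, Apr 12→Osei, Apr 13→Jules.
Loads: Vasquez 3, Osei 3, Jules 1 — all ≤ 3.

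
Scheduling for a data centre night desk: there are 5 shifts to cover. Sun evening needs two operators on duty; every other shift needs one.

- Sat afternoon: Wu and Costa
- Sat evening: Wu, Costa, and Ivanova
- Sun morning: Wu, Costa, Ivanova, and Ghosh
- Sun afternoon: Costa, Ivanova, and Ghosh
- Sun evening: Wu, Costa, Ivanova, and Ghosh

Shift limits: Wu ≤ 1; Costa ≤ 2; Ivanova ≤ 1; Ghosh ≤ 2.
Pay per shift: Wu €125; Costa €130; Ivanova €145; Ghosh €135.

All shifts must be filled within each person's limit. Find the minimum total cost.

Picking the cheapest available operator for each shift independently would cost €760, but that ignores the shift limits.
An optimal schedule: Sat afternoon→Wu, Sat evening→Costa, Sun morning→Ghosh, Sun afternoon→Costa, Sun evening→Ivanova+Ghosh.
Total: 125 + 130 + 135 + 130 + 145 + 135 = €800.

€800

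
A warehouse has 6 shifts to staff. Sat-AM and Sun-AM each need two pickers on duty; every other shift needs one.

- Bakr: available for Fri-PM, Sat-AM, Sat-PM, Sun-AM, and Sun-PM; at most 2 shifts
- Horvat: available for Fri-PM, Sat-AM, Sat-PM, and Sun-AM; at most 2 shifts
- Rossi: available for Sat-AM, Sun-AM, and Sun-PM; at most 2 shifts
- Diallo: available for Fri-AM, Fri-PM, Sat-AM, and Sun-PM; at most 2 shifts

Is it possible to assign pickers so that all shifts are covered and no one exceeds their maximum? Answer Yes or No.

Fri-AM can only be covered by Diallo, so that assignment is forced.
One valid schedule: Fri-AM→Diallo, Fri-PM→Bakr, Sat-AM→Horvat+Diallo, Sat-PM→Bakr, Sun-AM→Horvat+Rossi, Sun-PM→Rossi.
Loads: Bakr 2/2, Horvat 2/2, Rossi 2/2, Diallo 2/2 — all within limits.

Yes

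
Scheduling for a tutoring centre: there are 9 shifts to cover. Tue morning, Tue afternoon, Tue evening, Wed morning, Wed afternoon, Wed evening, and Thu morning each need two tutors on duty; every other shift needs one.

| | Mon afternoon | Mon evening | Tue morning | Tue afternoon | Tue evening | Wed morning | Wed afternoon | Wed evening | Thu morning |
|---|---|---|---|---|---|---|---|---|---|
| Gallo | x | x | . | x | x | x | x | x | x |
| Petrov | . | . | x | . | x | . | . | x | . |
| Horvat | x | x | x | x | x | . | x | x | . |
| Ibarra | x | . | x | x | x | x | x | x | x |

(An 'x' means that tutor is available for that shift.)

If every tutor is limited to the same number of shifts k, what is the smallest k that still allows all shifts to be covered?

With 4 tutors and 16 worker-slots to fill, someone must work at least ⌈16/4⌉ = 4 shifts, so k ≥ 4.
k = 4 is infeasible (exhaustive check).
k = 5 works: Mon afternoon→Gallo, Mon evening→Gallo, Tue morning→Petrov+Horvat, Tue afternoon→Gallo+Horvat, Tue evening→Petrov+Horvat, Wed morning→Gallo+Ibarra, Wed afternoon→Horvat+Ibarra, Wed evening→Petrov+Horvat, Thu morning→Gallo+Ibarra.
Loads: Gallo 5, Petrov 3, Horvat 5, Ibarra 3 — all ≤ 5.

5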